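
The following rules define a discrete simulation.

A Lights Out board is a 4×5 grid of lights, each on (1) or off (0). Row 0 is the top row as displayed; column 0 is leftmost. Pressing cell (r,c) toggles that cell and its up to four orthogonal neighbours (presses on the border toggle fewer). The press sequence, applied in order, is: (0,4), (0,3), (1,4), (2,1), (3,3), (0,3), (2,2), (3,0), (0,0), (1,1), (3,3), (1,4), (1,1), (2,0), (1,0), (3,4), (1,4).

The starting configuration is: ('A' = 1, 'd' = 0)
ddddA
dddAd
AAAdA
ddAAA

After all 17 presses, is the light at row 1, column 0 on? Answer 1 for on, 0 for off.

1

t=0: ddddA
dddAd
AAAdA
ddAAA
t=1: dddAd
dddAA
AAAdA
ddAAA
t=2: ddAdA
ddddA
AAAdA
ddAAA
t=3: ddAdd
dddAd
AAAdd
ddAAA
t=4: ddAdd
dAdAd
ddddd
dAAAA
t=5: ddAdd
dAdAd
dddAd
dAddd
t=6: dddAA
dAddd
dddAd
dAddd
t=7: dddAA
dAAdd
dAAdd
dAAdd
t=8: dddAA
dAAdd
AAAdd
AdAdd
t=9: AAdAA
AAAdd
AAAdd
AdAdd
t=10: AddAA
ddddd
AdAdd
AdAdd
t=11: AddAA
ddddd
AdAAd
AddAA
t=12: AddAd
dddAA
AdAAA
AddAA
t=13: AAdAd
AAAAA
AAAAA
AddAA
t=14: AAdAd
dAAAA
ddAAA
dddAA
t=15: dAdAd
AdAAA
AdAAA
dddAA
t=16: dAdAd
AdAAA
AdAAd
ddddd
t=17: dAdAA
AdAdd
AdAAA
ddddd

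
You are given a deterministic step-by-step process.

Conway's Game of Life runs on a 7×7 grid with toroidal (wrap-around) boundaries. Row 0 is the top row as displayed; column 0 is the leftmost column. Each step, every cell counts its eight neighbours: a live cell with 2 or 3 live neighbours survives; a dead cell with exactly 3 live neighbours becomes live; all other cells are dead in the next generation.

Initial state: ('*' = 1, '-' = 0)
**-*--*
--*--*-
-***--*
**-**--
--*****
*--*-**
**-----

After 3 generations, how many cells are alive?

10

[0] **-*--*
--*--*-
-***--*
**-**--
--*****
*--*-**
**-----
[1] ------*
----**-
-----**
-------
-------
---*---
----**-
[2] ------*
----*--
----***
-------
-------
----*--
----**-
[3] ----*--
----*-*
----**-
-----*-
-------
----**-
----**-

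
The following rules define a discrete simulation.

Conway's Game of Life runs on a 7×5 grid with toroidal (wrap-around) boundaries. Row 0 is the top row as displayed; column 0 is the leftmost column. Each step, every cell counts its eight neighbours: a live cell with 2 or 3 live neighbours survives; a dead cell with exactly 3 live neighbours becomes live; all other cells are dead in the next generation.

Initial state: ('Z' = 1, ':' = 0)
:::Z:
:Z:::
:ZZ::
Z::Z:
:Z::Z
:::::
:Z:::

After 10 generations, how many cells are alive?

2

k=0  :::Z:
:Z:::
:ZZ::
Z::Z:
:Z::Z
:::::
:Z:::
k=1  ::Z::
:Z:::
ZZZ::
Z::ZZ
Z:::Z
Z::::
:::::
k=2  :::::
Z::::
::ZZ:
::ZZ:
:Z:Z:
Z:::Z
:::::
k=3  :::::
:::::
:ZZZZ
:Z::Z
ZZ:Z:
Z:::Z
:::::
k=4  :::::
::ZZ:
:ZZZZ
:::::
:ZZZ:
ZZ::Z
:::::
k=5  :::::
:Z::Z
:Z::Z
Z:::Z
:ZZZZ
ZZ:ZZ
Z::::
k=6  Z::::
:::::
:Z:ZZ
:::::
:::::
:::::
ZZ:::
k=7  ZZ:::
Z:::Z
:::::
:::::
:::::
:::::
ZZ:::
k=8  :::::
ZZ::Z
:::::
:::::
:::::
:::::
ZZ:::
k=9  ::::Z
Z::::
Z::::
:::::
:::::
:::::
:::::
k=10  :::::
Z:::Z
:::::
:::::
:::::
:::::
:::::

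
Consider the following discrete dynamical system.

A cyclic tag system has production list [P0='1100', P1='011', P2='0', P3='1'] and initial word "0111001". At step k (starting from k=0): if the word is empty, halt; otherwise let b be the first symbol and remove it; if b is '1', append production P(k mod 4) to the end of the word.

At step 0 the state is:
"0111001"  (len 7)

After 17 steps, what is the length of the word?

8

0) "0111001"  (len 7)
1) "111001"  (len 6)
2) "11001011"  (len 8)
3) "10010110"  (len 8)
4) "00101101"  (len 8)
5) "0101101"  (len 7)
6) "101101"  (len 6)
7) "011010"  (len 6)
8) "11010"  (len 5)
9) "10101100"  (len 8)
10) "0101100011"  (len 10)
11) "101100011"  (len 9)
12) "011000111"  (len 9)
13) "11000111"  (len 8)
14) "1000111011"  (len 10)
15) "0001110110"  (len 10)
16) "001110110"  (len 9)
17) "01110110"  (len 8)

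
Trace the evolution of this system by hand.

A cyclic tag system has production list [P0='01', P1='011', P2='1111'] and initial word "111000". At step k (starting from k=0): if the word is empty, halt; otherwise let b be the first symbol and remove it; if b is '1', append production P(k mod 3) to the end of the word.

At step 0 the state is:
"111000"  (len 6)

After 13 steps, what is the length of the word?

0) "111000"  (len 6)
1) "1100001"  (len 7)
2) "100001011"  (len 9)
3) "000010111111"  (len 12)
4) "00010111111"  (len 11)
5) "0010111111"  (len 10)
6) "010111111"  (len 9)
7) "10111111"  (len 8)
8) "0111111011"  (len 10)
9) "111111011"  (len 9)
10) "1111101101"  (len 10)
11) "111101101011"  (len 12)
12) "111011010111111"  (len 15)
13) "1101101011111101"  (len 16)

16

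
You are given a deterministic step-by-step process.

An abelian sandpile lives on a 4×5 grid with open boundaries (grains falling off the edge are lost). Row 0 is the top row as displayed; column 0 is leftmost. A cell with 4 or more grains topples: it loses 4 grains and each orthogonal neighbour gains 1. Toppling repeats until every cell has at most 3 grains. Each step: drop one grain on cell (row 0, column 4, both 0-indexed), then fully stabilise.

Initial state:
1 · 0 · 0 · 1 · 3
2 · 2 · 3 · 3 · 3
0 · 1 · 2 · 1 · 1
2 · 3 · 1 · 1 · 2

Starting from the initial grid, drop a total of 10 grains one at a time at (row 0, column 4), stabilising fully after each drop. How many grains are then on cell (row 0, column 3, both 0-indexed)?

t=0: 1 · 0 · 0 · 1 · 3
2 · 2 · 3 · 3 · 3
0 · 1 · 2 · 1 · 1
2 · 3 · 1 · 1 · 2
t=1: 1 · 0 · 1 · 3 · 1
2 · 3 · 0 · 1 · 1
0 · 1 · 3 · 2 · 2
2 · 3 · 1 · 1 · 2
t=2: 1 · 0 · 1 · 3 · 2
2 · 3 · 0 · 1 · 1
0 · 1 · 3 · 2 · 2
2 · 3 · 1 · 1 · 2
t=3: 1 · 0 · 1 · 3 · 3
2 · 3 · 0 · 1 · 1
0 · 1 · 3 · 2 · 2
2 · 3 · 1 · 1 · 2
t=4: 1 · 0 · 2 · 0 · 1
2 · 3 · 0 · 2 · 2
0 · 1 · 3 · 2 · 2
2 · 3 · 1 · 1 · 2
t=5: 1 · 0 · 2 · 0 · 2
2 · 3 · 0 · 2 · 2
0 · 1 · 3 · 2 · 2
2 · 3 · 1 · 1 · 2
t=6: 1 · 0 · 2 · 0 · 3
2 · 3 · 0 · 2 · 2
0 · 1 · 3 · 2 · 2
2 · 3 · 1 · 1 · 2
t=7: 1 · 0 · 2 · 1 · 0
2 · 3 · 0 · 2 · 3
0 · 1 · 3 · 2 · 2
2 · 3 · 1 · 1 · 2
t=8: 1 · 0 · 2 · 1 · 1
2 · 3 · 0 · 2 · 3
0 · 1 · 3 · 2 · 2
2 · 3 · 1 · 1 · 2
t=9: 1 · 0 · 2 · 1 · 2
2 · 3 · 0 · 2 · 3
0 · 1 · 3 · 2 · 2
2 · 3 · 1 · 1 · 2
t=10: 1 · 0 · 2 · 1 · 3
2 · 3 · 0 · 2 · 3
0 · 1 · 3 · 2 · 2
2 · 3 · 1 · 1 · 2

1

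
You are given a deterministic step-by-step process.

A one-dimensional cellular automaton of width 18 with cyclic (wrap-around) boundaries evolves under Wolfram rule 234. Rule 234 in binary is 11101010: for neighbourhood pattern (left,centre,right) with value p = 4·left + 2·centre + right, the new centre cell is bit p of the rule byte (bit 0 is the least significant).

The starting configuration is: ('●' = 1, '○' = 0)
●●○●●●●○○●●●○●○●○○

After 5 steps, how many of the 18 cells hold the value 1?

0) ●●○●●●●○○●●●○●○●○○
1) ●●●●●●●○●●●●●○●○○●
2) ●●●●●●●●●●●●●●○○●●
3) ●●●●●●●●●●●●●●○●●●
4) ●●●●●●●●●●●●●●●●●●
5) ●●●●●●●●●●●●●●●●●●

18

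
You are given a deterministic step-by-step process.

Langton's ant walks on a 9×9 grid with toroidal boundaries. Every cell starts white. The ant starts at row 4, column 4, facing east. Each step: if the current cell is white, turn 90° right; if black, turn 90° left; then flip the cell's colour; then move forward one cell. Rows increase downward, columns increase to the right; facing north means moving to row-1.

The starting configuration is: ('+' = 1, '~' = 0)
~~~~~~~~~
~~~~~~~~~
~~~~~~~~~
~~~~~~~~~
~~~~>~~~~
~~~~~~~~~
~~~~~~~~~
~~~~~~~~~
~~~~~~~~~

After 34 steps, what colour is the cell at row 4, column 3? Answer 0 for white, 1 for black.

t=0: ~~~~~~~~~
~~~~~~~~~
~~~~~~~~~
~~~~~~~~~
~~~~>~~~~
~~~~~~~~~
~~~~~~~~~
~~~~~~~~~
~~~~~~~~~
t=1: ~~~~~~~~~
~~~~~~~~~
~~~~~~~~~
~~~~~~~~~
~~~~+~~~~
~~~~v~~~~
~~~~~~~~~
~~~~~~~~~
~~~~~~~~~
t=2: ~~~~~~~~~
~~~~~~~~~
~~~~~~~~~
~~~~~~~~~
~~~~+~~~~
~~~<+~~~~
~~~~~~~~~
~~~~~~~~~
~~~~~~~~~
t=3: ~~~~~~~~~
~~~~~~~~~
~~~~~~~~~
~~~~~~~~~
~~~^+~~~~
~~~++~~~~
~~~~~~~~~
~~~~~~~~~
~~~~~~~~~
t=4: ~~~~~~~~~
~~~~~~~~~
~~~~~~~~~
~~~~~~~~~
~~~+>~~~~
~~~++~~~~
~~~~~~~~~
~~~~~~~~~
~~~~~~~~~
t=5: ~~~~~~~~~
~~~~~~~~~
~~~~~~~~~
~~~~^~~~~
~~~+~~~~~
~~~++~~~~
~~~~~~~~~
~~~~~~~~~
~~~~~~~~~
t=6: ~~~~~~~~~
~~~~~~~~~
~~~~~~~~~
~~~~+>~~~
~~~+~~~~~
~~~++~~~~
~~~~~~~~~
~~~~~~~~~
~~~~~~~~~
t=7: ~~~~~~~~~
~~~~~~~~~
~~~~~~~~~
~~~~++~~~
~~~+~v~~~
~~~++~~~~
~~~~~~~~~
~~~~~~~~~
~~~~~~~~~
t=8: ~~~~~~~~~
~~~~~~~~~
~~~~~~~~~
~~~~++~~~
~~~+<+~~~
~~~++~~~~
~~~~~~~~~
~~~~~~~~~
~~~~~~~~~
t=9: ~~~~~~~~~
~~~~~~~~~
~~~~~~~~~
~~~~^+~~~
~~~+++~~~
~~~++~~~~
~~~~~~~~~
~~~~~~~~~
~~~~~~~~~
t=10: ~~~~~~~~~
~~~~~~~~~
~~~~~~~~~
~~~<~+~~~
~~~+++~~~
~~~++~~~~
~~~~~~~~~
~~~~~~~~~
~~~~~~~~~
t=11: ~~~~~~~~~
~~~~~~~~~
~~~^~~~~~
~~~+~+~~~
~~~+++~~~
~~~++~~~~
~~~~~~~~~
~~~~~~~~~
~~~~~~~~~
t=12: ~~~~~~~~~
~~~~~~~~~
~~~+>~~~~
~~~+~+~~~
~~~+++~~~
~~~++~~~~
~~~~~~~~~
~~~~~~~~~
~~~~~~~~~
t=13: ~~~~~~~~~
~~~~~~~~~
~~~++~~~~
~~~+v+~~~
~~~+++~~~
~~~++~~~~
~~~~~~~~~
~~~~~~~~~
~~~~~~~~~
t=14: ~~~~~~~~~
~~~~~~~~~
~~~++~~~~
~~~<++~~~
~~~+++~~~
~~~++~~~~
~~~~~~~~~
~~~~~~~~~
~~~~~~~~~
t=15: ~~~~~~~~~
~~~~~~~~~
~~~++~~~~
~~~~++~~~
~~~v++~~~
~~~++~~~~
~~~~~~~~~
~~~~~~~~~
~~~~~~~~~
t=16: ~~~~~~~~~
~~~~~~~~~
~~~++~~~~
~~~~++~~~
~~~~>+~~~
~~~++~~~~
~~~~~~~~~
~~~~~~~~~
~~~~~~~~~
t=17: ~~~~~~~~~
~~~~~~~~~
~~~++~~~~
~~~~^+~~~
~~~~~+~~~
~~~++~~~~
~~~~~~~~~
~~~~~~~~~
~~~~~~~~~
t=18: ~~~~~~~~~
~~~~~~~~~
~~~++~~~~
~~~<~+~~~
~~~~~+~~~
~~~++~~~~
~~~~~~~~~
~~~~~~~~~
~~~~~~~~~
t=19: ~~~~~~~~~
~~~~~~~~~
~~~^+~~~~
~~~+~+~~~
~~~~~+~~~
~~~++~~~~
~~~~~~~~~
~~~~~~~~~
~~~~~~~~~
t=20: ~~~~~~~~~
~~~~~~~~~
~~<~+~~~~
~~~+~+~~~
~~~~~+~~~
~~~++~~~~
~~~~~~~~~
~~~~~~~~~
~~~~~~~~~
t=21: ~~~~~~~~~
~~^~~~~~~
~~+~+~~~~
~~~+~+~~~
~~~~~+~~~
~~~++~~~~
~~~~~~~~~
~~~~~~~~~
~~~~~~~~~
t=22: ~~~~~~~~~
~~+>~~~~~
~~+~+~~~~
~~~+~+~~~
~~~~~+~~~
~~~++~~~~
~~~~~~~~~
~~~~~~~~~
~~~~~~~~~
t=23: ~~~~~~~~~
~~++~~~~~
~~+v+~~~~
~~~+~+~~~
~~~~~+~~~
~~~++~~~~
~~~~~~~~~
~~~~~~~~~
~~~~~~~~~
t=24: ~~~~~~~~~
~~++~~~~~
~~<++~~~~
~~~+~+~~~
~~~~~+~~~
~~~++~~~~
~~~~~~~~~
~~~~~~~~~
~~~~~~~~~
t=25: ~~~~~~~~~
~~++~~~~~
~~~++~~~~
~~v+~+~~~
~~~~~+~~~
~~~++~~~~
~~~~~~~~~
~~~~~~~~~
~~~~~~~~~
t=26: ~~~~~~~~~
~~++~~~~~
~~~++~~~~
~<++~+~~~
~~~~~+~~~
~~~++~~~~
~~~~~~~~~
~~~~~~~~~
~~~~~~~~~
t=27: ~~~~~~~~~
~~++~~~~~
~^~++~~~~
~+++~+~~~
~~~~~+~~~
~~~++~~~~
~~~~~~~~~
~~~~~~~~~
~~~~~~~~~
t=28: ~~~~~~~~~
~~++~~~~~
~+>++~~~~
~+++~+~~~
~~~~~+~~~
~~~++~~~~
~~~~~~~~~
~~~~~~~~~
~~~~~~~~~
t=29: ~~~~~~~~~
~~++~~~~~
~++++~~~~
~+v+~+~~~
~~~~~+~~~
~~~++~~~~
~~~~~~~~~
~~~~~~~~~
~~~~~~~~~
t=30: ~~~~~~~~~
~~++~~~~~
~++++~~~~
~+~>~+~~~
~~~~~+~~~
~~~++~~~~
~~~~~~~~~
~~~~~~~~~
~~~~~~~~~
t=31: ~~~~~~~~~
~~++~~~~~
~++^+~~~~
~+~~~+~~~
~~~~~+~~~
~~~++~~~~
~~~~~~~~~
~~~~~~~~~
~~~~~~~~~
t=32: ~~~~~~~~~
~~++~~~~~
~+<~+~~~~
~+~~~+~~~
~~~~~+~~~
~~~++~~~~
~~~~~~~~~
~~~~~~~~~
~~~~~~~~~
t=33: ~~~~~~~~~
~~++~~~~~
~+~~+~~~~
~+v~~+~~~
~~~~~+~~~
~~~++~~~~
~~~~~~~~~
~~~~~~~~~
~~~~~~~~~
t=34: ~~~~~~~~~
~~++~~~~~
~+~~+~~~~
~<+~~+~~~
~~~~~+~~~
~~~++~~~~
~~~~~~~~~
~~~~~~~~~
~~~~~~~~~

0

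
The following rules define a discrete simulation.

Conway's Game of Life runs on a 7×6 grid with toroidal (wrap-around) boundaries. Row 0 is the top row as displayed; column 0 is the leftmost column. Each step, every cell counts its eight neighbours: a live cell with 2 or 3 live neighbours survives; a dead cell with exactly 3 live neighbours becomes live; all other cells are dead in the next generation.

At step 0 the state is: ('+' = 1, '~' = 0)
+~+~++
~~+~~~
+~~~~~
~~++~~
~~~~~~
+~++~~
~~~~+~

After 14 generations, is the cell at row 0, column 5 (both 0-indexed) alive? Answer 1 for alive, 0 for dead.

gen 0: +~+~++
~~+~~~
+~~~~~
~~++~~
~~~~~~
+~++~~
~~~~+~
gen 1: ~+~~++
+~~+~~
~+++~~
~~~~~~
~+~~~~
~~~+~~
+~+~+~
gen 2: ~++~+~
+~~+~+
~+++~~
~+~~~~
~~~~~~
~+++~~
+++~+~
gen 3: ~~~~+~
+~~~~+
~+~++~
~+~~~~
~+~~~~
+~~+~~
+~~~++
gen 4: ~~~~+~
+~~+~+
~++~++
++~~~~
+++~~~
++~~+~
+~~++~
gen 5: +~~~~~
++++~~
~~+++~
~~~+~~
~~+~~~
~~~~+~
++~++~
gen 6: ~~~~+~
+~~~++
~~~~+~
~~~~+~
~~~+~~
~++~++
++~++~
gen 7: ~+~~~~
~~~++~
~~~++~
~~~++~
~~++~+
~+~~~+
++~~~~
gen 8: +++~~~
~~+++~
~~+~~+
~~~~~+
+~++~+
~+~~++
~++~~~
gen 9: +~~~~~
+~~~++
~~+~~+
~+++~+
~+++~~
~~~~++
~~~+~+
gen 10: +~~~~~
++~~+~
~~+~~~
~~~~~~
~+~~~+
+~~~~+
+~~~~+
gen 11: ~~~~~~
++~~~+
~+~~~~
~~~~~~
~~~~~+
~+~~+~
~+~~~~
gen 12: ~+~~~~
++~~~~
~+~~~~
~~~~~~
~~~~~~
+~~~~~
~~~~~~
gen 13: ++~~~~
+++~~~
++~~~~
~~~~~~
~~~~~~
~~~~~~
~~~~~~
gen 14: +~+~~~
~~+~~+
+~+~~~
~~~~~~
~~~~~~
~~~~~~
~~~~~~

0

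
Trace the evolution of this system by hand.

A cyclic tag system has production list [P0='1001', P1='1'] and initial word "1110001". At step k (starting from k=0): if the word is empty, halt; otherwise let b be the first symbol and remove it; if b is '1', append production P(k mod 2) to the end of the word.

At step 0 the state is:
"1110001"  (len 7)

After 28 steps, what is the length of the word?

22

[0] "1110001"  (len 7)
[1] "1100011001"  (len 10)
[2] "1000110011"  (len 10)
[3] "0001100111001"  (len 13)
[4] "001100111001"  (len 12)
[5] "01100111001"  (len 11)
[6] "1100111001"  (len 10)
[7] "1001110011001"  (len 13)
[8] "0011100110011"  (len 13)
[9] "011100110011"  (len 12)
[10] "11100110011"  (len 11)
[11] "11001100111001"  (len 14)
[12] "10011001110011"  (len 14)
[13] "00110011100111001"  (len 17)
[14] "0110011100111001"  (len 16)
[15] "110011100111001"  (len 15)
[16] "100111001110011"  (len 15)
[17] "001110011100111001"  (len 18)
[18] "01110011100111001"  (len 17)
[19] "1110011100111001"  (len 16)
[20] "1100111001110011"  (len 16)
[21] "1001110011100111001"  (len 19)
[22] "0011100111001110011"  (len 19)
[23] "011100111001110011"  (len 18)
[24] "11100111001110011"  (len 17)
[25] "11001110011100111001"  (len 20)
[26] "10011100111001110011"  (len 20)
[27] "00111001110011100111001"  (len 23)
[28] "0111001110011100111001"  (len 22)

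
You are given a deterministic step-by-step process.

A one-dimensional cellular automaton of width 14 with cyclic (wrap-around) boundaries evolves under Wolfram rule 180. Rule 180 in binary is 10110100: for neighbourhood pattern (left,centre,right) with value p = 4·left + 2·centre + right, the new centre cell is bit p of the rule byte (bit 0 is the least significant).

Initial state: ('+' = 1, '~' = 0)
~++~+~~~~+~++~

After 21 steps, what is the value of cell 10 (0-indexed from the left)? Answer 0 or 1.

t=0: ~++~+~~~~+~++~
t=1: ~~~+++~~~++~~+
t=2: +~~~+~+~~~~+~+
t=3: ~+~~++++~~~++~
t=4: ~++~~++~+~~~~+
t=5: +~~+~~~+++~~~+
t=6: ~+~++~~~+~+~~~
t=7: ~++~~+~~++++~~
t=8: ~~~+~++~~++~+~
t=9: ~~~++~~+~~~+++
t=10: +~~~~+~++~~~+~
t=11: ++~~~++~~+~~++
t=12: +~+~~~~+~++~~+
t=13: ~+++~~~++~~+~~
t=14: ~~+~+~~~~+~++~
t=15: ~~++++~~~++~~+
t=16: +~~++~+~~~~+~+
t=17: ~+~~~+++~~~++~
t=18: ~++~~~+~+~~~~+
t=19: +~~+~~++++~~~+
t=20: ~+~++~~++~+~~~
t=21: ~++~~+~~~+++~~

1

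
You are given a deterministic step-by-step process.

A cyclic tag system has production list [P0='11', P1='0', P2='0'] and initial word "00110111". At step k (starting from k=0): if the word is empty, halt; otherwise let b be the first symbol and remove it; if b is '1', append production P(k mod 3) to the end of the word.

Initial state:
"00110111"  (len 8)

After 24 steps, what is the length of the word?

[0] "00110111"  (len 8)
[1] "0110111"  (len 7)
[2] "110111"  (len 6)
[3] "101110"  (len 6)
[4] "0111011"  (len 7)
[5] "111011"  (len 6)
[6] "110110"  (len 6)
[7] "1011011"  (len 7)
[8] "0110110"  (len 7)
[9] "110110"  (len 6)
[10] "1011011"  (len 7)
[11] "0110110"  (len 7)
[12] "110110"  (len 6)
[13] "1011011"  (len 7)
[14] "0110110"  (len 7)
[15] "110110"  (len 6)
[16] "1011011"  (len 7)
[17] "0110110"  (len 7)
[18] "110110"  (len 6)
[19] "1011011"  (len 7)
[20] "0110110"  (len 7)
[21] "110110"  (len 6)
[22] "1011011"  (len 7)
[23] "0110110"  (len 7)
[24] "110110"  (len 6)

6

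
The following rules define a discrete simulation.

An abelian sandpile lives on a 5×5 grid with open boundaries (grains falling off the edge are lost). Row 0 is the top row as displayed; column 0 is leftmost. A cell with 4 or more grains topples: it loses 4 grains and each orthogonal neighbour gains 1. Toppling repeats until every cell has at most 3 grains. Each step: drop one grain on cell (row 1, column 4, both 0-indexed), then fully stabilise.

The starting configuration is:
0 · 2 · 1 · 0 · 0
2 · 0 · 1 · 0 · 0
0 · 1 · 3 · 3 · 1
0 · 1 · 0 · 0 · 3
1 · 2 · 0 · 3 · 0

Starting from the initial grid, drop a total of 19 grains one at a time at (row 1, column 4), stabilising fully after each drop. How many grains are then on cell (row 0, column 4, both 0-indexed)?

step 0: 0 · 2 · 1 · 0 · 0
2 · 0 · 1 · 0 · 0
0 · 1 · 3 · 3 · 1
0 · 1 · 0 · 0 · 3
1 · 2 · 0 · 3 · 0
step 1: 0 · 2 · 1 · 0 · 0
2 · 0 · 1 · 0 · 1
0 · 1 · 3 · 3 · 1
0 · 1 · 0 · 0 · 3
1 · 2 · 0 · 3 · 0
step 2: 0 · 2 · 1 · 0 · 0
2 · 0 · 1 · 0 · 2
0 · 1 · 3 · 3 · 1
0 · 1 · 0 · 0 · 3
1 · 2 · 0 · 3 · 0
step 3: 0 · 2 · 1 · 0 · 0
2 · 0 · 1 · 0 · 3
0 · 1 · 3 · 3 · 1
0 · 1 · 0 · 0 · 3
1 · 2 · 0 · 3 · 0
step 4: 0 · 2 · 1 · 0 · 1
2 · 0 · 1 · 1 · 0
0 · 1 · 3 · 3 · 2
0 · 1 · 0 · 0 · 3
1 · 2 · 0 · 3 · 0
step 5: 0 · 2 · 1 · 0 · 1
2 · 0 · 1 · 1 · 1
0 · 1 · 3 · 3 · 2
0 · 1 · 0 · 0 · 3
1 · 2 · 0 · 3 · 0
step 6: 0 · 2 · 1 · 0 · 1
2 · 0 · 1 · 1 · 2
0 · 1 · 3 · 3 · 2
0 · 1 · 0 · 0 · 3
1 · 2 · 0 · 3 · 0
step 7: 0 · 2 · 1 · 0 · 1
2 · 0 · 1 · 1 · 3
0 · 1 · 3 · 3 · 2
0 · 1 · 0 · 0 · 3
1 · 2 · 0 · 3 · 0
step 8: 0 · 2 · 1 · 0 · 2
2 · 0 · 1 · 2 · 0
0 · 1 · 3 · 3 · 3
0 · 1 · 0 · 0 · 3
1 · 2 · 0 · 3 · 0
step 9: 0 · 2 · 1 · 0 · 2
2 · 0 · 1 · 2 · 1
0 · 1 · 3 · 3 · 3
0 · 1 · 0 · 0 · 3
1 · 2 · 0 · 3 · 0
step 10: 0 · 2 · 1 · 0 · 2
2 · 0 · 1 · 2 · 2
0 · 1 · 3 · 3 · 3
0 · 1 · 0 · 0 · 3
1 · 2 · 0 · 3 · 0
step 11: 0 · 2 · 1 · 0 · 2
2 · 0 · 1 · 2 · 3
0 · 1 · 3 · 3 · 3
0 · 1 · 0 · 0 · 3
1 · 2 · 0 · 3 · 0
step 12: 0 · 2 · 1 · 1 · 3
2 · 0 · 3 · 0 · 2
0 · 2 · 0 · 2 · 2
0 · 1 · 1 · 2 · 0
1 · 2 · 0 · 3 · 1
step 13: 0 · 2 · 1 · 1 · 3
2 · 0 · 3 · 0 · 3
0 · 2 · 0 · 2 · 2
0 · 1 · 1 · 2 · 0
1 · 2 · 0 · 3 · 1
step 14: 0 · 2 · 1 · 2 · 0
2 · 0 · 3 · 1 · 1
0 · 2 · 0 · 2 · 3
0 · 1 · 1 · 2 · 0
1 · 2 · 0 · 3 · 1
step 15: 0 · 2 · 1 · 2 · 0
2 · 0 · 3 · 1 · 2
0 · 2 · 0 · 2 · 3
0 · 1 · 1 · 2 · 0
1 · 2 · 0 · 3 · 1
step 16: 0 · 2 · 1 · 2 · 0
2 · 0 · 3 · 1 · 3
0 · 2 · 0 · 2 · 3
0 · 1 · 1 · 2 · 0
1 · 2 · 0 · 3 · 1
step 17: 0 · 2 · 1 · 2 · 1
2 · 0 · 3 · 2 · 1
0 · 2 · 0 · 3 · 0
0 · 1 · 1 · 2 · 1
1 · 2 · 0 · 3 · 1
step 18: 0 · 2 · 1 · 2 · 1
2 · 0 · 3 · 2 · 2
0 · 2 · 0 · 3 · 0
0 · 1 · 1 · 2 · 1
1 · 2 · 0 · 3 · 1
step 19: 0 · 2 · 1 · 2 · 1
2 · 0 · 3 · 2 · 3
0 · 2 · 0 · 3 · 0
0 · 1 · 1 · 2 · 1
1 · 2 · 0 · 3 · 1

1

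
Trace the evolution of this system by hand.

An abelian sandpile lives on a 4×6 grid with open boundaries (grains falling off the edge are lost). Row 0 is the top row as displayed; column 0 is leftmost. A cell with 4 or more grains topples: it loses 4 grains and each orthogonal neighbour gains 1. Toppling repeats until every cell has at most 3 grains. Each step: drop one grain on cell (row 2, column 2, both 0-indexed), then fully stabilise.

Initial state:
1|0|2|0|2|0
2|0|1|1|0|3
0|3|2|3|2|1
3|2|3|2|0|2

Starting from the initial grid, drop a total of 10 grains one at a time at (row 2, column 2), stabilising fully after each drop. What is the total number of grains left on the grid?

k=0  1|0|2|0|2|0
2|0|1|1|0|3
0|3|2|3|2|1
3|2|3|2|0|2
k=1  1|0|2|0|2|0
2|0|1|1|0|3
0|3|3|3|2|1
3|2|3|2|0|2
k=2  1|0|2|0|2|0
2|1|2|2|0|3
2|1|3|1|3|1
0|1|2|0|1|2
k=3  1|0|2|0|2|0
2|1|3|2|0|3
2|2|0|2|3|1
0|1|3|0|1|2
k=4  1|0|2|0|2|0
2|1|3|2|0|3
2|2|1|2|3|1
0|1|3|0|1|2
k=5  1|0|2|0|2|0
2|1|3|2|0|3
2|2|2|2|3|1
0|1|3|0|1|2
k=6  1|0|2|0|2|0
2|1|3|2|0|3
2|2|3|2|3|1
0|1|3|0|1|2
k=7  1|0|3|0|2|0
2|2|0|3|0|3
2|3|2|3|3|1
0|2|0|1|1|2
k=8  1|0|3|0|2|0
2|2|0|3|0|3
2|3|3|3|3|1
0|2|0|1|1|2
k=9  1|0|3|1|2|0
2|3|2|0|2|3
3|0|2|2|0|2
0|3|1|2|2|2
k=10  1|0|3|1|2|0
2|3|2|0|2|3
3|0|3|2|0|2
0|3|1|2|2|2

39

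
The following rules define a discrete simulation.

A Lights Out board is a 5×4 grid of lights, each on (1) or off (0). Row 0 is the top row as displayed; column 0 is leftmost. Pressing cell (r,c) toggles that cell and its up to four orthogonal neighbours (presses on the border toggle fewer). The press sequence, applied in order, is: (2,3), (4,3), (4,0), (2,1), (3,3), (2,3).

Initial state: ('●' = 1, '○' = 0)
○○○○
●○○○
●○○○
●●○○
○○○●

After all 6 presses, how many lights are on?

gen 0: ○○○○
●○○○
●○○○
●●○○
○○○●
gen 1: ○○○○
●○○●
●○●●
●●○●
○○○●
gen 2: ○○○○
●○○●
●○●●
●●○○
○○●○
gen 3: ○○○○
●○○●
●○●●
○●○○
●●●○
gen 4: ○○○○
●●○●
○●○●
○○○○
●●●○
gen 5: ○○○○
●●○●
○●○○
○○●●
●●●●
gen 6: ○○○○
●●○○
○●●●
○○●○
●●●●

10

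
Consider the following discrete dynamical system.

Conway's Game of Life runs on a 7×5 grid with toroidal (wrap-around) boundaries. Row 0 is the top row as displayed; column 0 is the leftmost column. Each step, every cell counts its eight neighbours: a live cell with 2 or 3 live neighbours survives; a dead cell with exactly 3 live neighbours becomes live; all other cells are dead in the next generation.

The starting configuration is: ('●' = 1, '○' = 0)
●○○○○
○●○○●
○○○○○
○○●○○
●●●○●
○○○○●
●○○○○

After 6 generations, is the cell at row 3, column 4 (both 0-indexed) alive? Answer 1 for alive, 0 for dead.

t=0: ●○○○○
○●○○●
○○○○○
○○●○○
●●●○●
○○○○●
●○○○○
t=1: ●●○○●
●○○○○
○○○○○
●○●●○
●●●○●
○○○●●
●○○○●
t=2: ○●○○○
●●○○●
○●○○●
●○●●○
○○○○○
○○●○○
○●○○○
t=3: ○●●○○
○●●○●
○○○○○
●●●●●
○●●●○
○○○○○
○●●○○
t=4: ○○○○○
●●●●○
○○○○○
●○○○●
○○○○○
○○○●○
○●●○○
t=5: ●○○●○
○●●○○
○○●●○
○○○○○
○○○○●
○○●○○
○○●○○
t=6: ○○○●○
○●○○●
○●●●○
○○○●○
○○○○○
○○○●○
○●●●○

0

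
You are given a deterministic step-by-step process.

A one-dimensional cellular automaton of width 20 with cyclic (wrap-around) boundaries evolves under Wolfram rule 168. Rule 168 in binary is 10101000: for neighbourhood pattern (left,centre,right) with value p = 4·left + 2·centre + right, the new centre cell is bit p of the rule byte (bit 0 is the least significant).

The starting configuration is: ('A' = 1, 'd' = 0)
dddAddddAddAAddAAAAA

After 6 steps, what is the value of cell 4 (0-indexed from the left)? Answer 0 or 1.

t=0: dddAddddAddAAddAAAAA
t=1: dddddddddddAdddAAAAd
t=2: dddddddddddddddAAAdd
t=3: dddddddddddddddAAddd
t=4: dddddddddddddddAdddd
t=5: dddddddddddddddddddd
t=6: dddddddddddddddddddd

0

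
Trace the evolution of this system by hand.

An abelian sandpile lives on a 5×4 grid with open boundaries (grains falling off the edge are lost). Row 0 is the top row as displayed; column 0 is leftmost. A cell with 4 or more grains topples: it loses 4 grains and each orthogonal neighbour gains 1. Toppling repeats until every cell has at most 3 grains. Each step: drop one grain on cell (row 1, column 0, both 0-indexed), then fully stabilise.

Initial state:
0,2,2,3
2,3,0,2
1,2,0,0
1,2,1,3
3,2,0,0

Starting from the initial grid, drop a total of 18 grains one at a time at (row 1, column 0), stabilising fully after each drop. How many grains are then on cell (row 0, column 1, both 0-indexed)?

[0] 0,2,2,3
2,3,0,2
1,2,0,0
1,2,1,3
3,2,0,0
[1] 0,2,2,3
3,3,0,2
1,2,0,0
1,2,1,3
3,2,0,0
[2] 1,3,2,3
1,0,1,2
2,3,0,0
1,2,1,3
3,2,0,0
[3] 1,3,2,3
2,0,1,2
2,3,0,0
1,2,1,3
3,2,0,0
[4] 1,3,2,3
3,0,1,2
2,3,0,0
1,2,1,3
3,2,0,0
[5] 2,3,2,3
0,1,1,2
3,3,0,0
1,2,1,3
3,2,0,0
[6] 2,3,2,3
1,1,1,2
3,3,0,0
1,2,1,3
3,2,0,0
[7] 2,3,2,3
2,1,1,2
3,3,0,0
1,2,1,3
3,2,0,0
[8] 2,3,2,3
3,1,1,2
3,3,0,0
1,2,1,3
3,2,0,0
[9] 3,3,2,3
1,3,1,2
1,0,1,0
2,3,1,3
3,2,0,0
[10] 3,3,2,3
2,3,1,2
1,0,1,0
2,3,1,3
3,2,0,0
[11] 3,3,2,3
3,3,1,2
1,0,1,0
2,3,1,3
3,2,0,0
[12] 1,1,3,3
2,1,2,2
2,1,1,0
2,3,1,3
3,2,0,0
[13] 1,1,3,3
3,1,2,2
2,1,1,0
2,3,1,3
3,2,0,0
[14] 2,1,3,3
0,2,2,2
3,1,1,0
2,3,1,3
3,2,0,0
[15] 2,1,3,3
1,2,2,2
3,1,1,0
2,3,1,3
3,2,0,0
[16] 2,1,3,3
2,2,2,2
3,1,1,0
2,3,1,3
3,2,0,0
[17] 2,1,3,3
3,2,2,2
3,1,1,0
2,3,1,3
3,2,0,0
[18] 3,1,3,3
1,3,2,2
0,2,1,0
3,3,1,3
3,2,0,0

1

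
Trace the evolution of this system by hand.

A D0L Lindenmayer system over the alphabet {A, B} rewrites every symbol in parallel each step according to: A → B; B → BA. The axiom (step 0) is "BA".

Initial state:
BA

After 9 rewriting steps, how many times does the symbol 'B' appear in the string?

89

step 0: BA
step 1: BAB
step 2: BABBA
step 3: BABBABAB
step 4: BABBABABBABBA
step 5: BABBABABBABBABABBABAB
step 6: BABBABABBABBABABBABABBABBABABBABBA
step 7: BABBABABBABBABABBABABBABBABABBABBABABBABABBABBABABBABAB
step 8: BABBABABBABBABABBABABBABBABABBABBABABBABABBABBABABBABABBABBABABBABBABABBABABBABBABABBABBA
step 9: BABBABABBABBABABBABABBABBABABBABBABABBABABBABBABABBABABBAB…BBABABBABABBABBABABBABABBABBABABBABBABABBABABBABBABABBABAB  (len 144)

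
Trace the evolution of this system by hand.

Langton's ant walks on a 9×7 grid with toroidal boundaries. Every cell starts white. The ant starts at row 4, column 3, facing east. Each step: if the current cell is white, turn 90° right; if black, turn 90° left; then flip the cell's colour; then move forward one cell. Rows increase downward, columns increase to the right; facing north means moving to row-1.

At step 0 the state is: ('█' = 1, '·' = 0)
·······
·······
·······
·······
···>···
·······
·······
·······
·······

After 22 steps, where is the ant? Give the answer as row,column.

1,2

[0] ·······
·······
·······
·······
···>···
·······
·······
·······
·······
[1] ·······
·······
·······
·······
···█···
···v···
·······
·······
·······
[2] ·······
·······
·······
·······
···█···
··<█···
·······
·······
·······
[3] ·······
·······
·······
·······
··^█···
··██···
·······
·······
·······
[4] ·······
·······
·······
·······
··█>···
··██···
·······
·······
·······
[5] ·······
·······
·······
···^···
··█····
··██···
·······
·······
·······
[6] ·······
·······
·······
···█>··
··█····
··██···
·······
·······
·······
[7] ·······
·······
·······
···██··
··█·v··
··██···
·······
·······
·······
[8] ·······
·······
·······
···██··
··█<█··
··██···
·······
·······
·······
[9] ·······
·······
·······
···^█··
··███··
··██···
·······
·······
·······
[10] ·······
·······
·······
··<·█··
··███··
··██···
·······
·······
·······
[11] ·······
·······
··^····
··█·█··
··███··
··██···
·······
·······
·······
[12] ·······
·······
··█>···
··█·█··
··███··
··██···
·······
·······
·······
[13] ·······
·······
··██···
··█v█··
··███··
··██···
·······
·······
·······
[14] ·······
·······
··██···
··<██··
··███··
··██···
·······
·······
·······
[15] ·······
·······
··██···
···██··
··v██··
··██···
·······
·······
·······
[16] ·······
·······
··██···
···██··
···>█··
··██···
·······
·······
·······
[17] ·······
·······
··██···
···^█··
····█··
··██···
·······
·······
·······
[18] ·······
·······
··██···
··<·█··
····█··
··██···
·······
·······
·······
[19] ·······
·······
··^█···
··█·█··
····█··
··██···
·······
·······
·······
[20] ·······
·······
·<·█···
··█·█··
····█··
··██···
·······
·······
·······
[21] ·······
·^·····
·█·█···
··█·█··
····█··
··██···
·······
·······
·······
[22] ·······
·█>····
·█·█···
··█·█··
····█··
··██···
·······
·······
·······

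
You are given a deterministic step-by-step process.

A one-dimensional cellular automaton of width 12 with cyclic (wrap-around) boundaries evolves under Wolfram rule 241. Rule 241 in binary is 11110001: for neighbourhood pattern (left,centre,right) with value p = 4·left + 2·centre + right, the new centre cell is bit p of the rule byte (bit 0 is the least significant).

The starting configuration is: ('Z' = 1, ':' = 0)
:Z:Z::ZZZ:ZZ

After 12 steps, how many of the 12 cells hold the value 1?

7

0) :Z:Z::ZZZ:ZZ
1) Z:Z:Z::ZZZ:Z
2) ZZ:Z:Z::ZZZ:
3) :ZZ:Z:Z::ZZZ
4) Z:ZZ:Z:Z::ZZ
5) ZZ:ZZ:Z:Z::Z
6) ZZZ:ZZ:Z:Z::
7) :ZZZ:ZZ:Z:Z:
8) ::ZZZ:ZZ:Z:Z
9) Z::ZZZ:ZZ:Z:
10) :Z::ZZZ:ZZ:Z
11) Z:Z::ZZZ:ZZ:
12) :Z:Z::ZZZ:ZZ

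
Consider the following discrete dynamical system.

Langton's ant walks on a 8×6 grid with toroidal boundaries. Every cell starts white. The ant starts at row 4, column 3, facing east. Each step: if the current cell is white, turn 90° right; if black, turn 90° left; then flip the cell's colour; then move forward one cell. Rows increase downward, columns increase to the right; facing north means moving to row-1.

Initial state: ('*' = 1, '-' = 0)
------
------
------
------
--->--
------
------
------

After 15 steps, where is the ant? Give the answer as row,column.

4,2

k=0  ------
------
------
------
--->--
------
------
------
k=1  ------
------
------
------
---*--
---v--
------
------
k=2  ------
------
------
------
---*--
--<*--
------
------
k=3  ------
------
------
------
--^*--
--**--
------
------
k=4  ------
------
------
------
--*>--
--**--
------
------
k=5  ------
------
------
---^--
--*---
--**--
------
------
k=6  ------
------
------
---*>-
--*---
--**--
------
------
k=7  ------
------
------
---**-
--*-v-
--**--
------
------
k=8  ------
------
------
---**-
--*<*-
--**--
------
------
k=9  ------
------
------
---^*-
--***-
--**--
------
------
k=10  ------
------
------
--<-*-
--***-
--**--
------
------
k=11  ------
------
--^---
--*-*-
--***-
--**--
------
------
k=12  ------
------
--*>--
--*-*-
--***-
--**--
------
------
k=13  ------
------
--**--
--*v*-
--***-
--**--
------
------
k=14  ------
------
--**--
--<**-
--***-
--**--
------
------
k=15  ------
------
--**--
---**-
--v**-
--**--
------
------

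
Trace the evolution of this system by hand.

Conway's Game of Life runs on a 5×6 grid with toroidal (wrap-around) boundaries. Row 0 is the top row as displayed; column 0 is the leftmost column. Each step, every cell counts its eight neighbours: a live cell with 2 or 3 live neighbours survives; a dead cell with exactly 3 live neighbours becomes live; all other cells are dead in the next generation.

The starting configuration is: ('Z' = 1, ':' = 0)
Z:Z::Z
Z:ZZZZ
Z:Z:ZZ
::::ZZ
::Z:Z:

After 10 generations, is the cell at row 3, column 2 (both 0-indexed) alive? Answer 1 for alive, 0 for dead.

0

gen 0: Z:Z::Z
Z:ZZZZ
Z:Z:ZZ
::::ZZ
::Z:Z:
gen 1: Z:Z:::
::Z:::
::Z:::
ZZ::::
ZZ::Z:
gen 2: Z:ZZ:Z
::ZZ::
::Z:::
Z:Z::Z
::Z:::
gen 3: ::::Z:
::::Z:
::Z:::
::ZZ::
::Z:Z:
gen 4: ::::ZZ
:::Z::
::Z:::
:ZZ:::
::Z:Z:
gen 5: ::::ZZ
:::ZZ:
:ZZZ::
:ZZ:::
:ZZ:ZZ
gen 6: Z:Z:::
:::::Z
:Z::Z:
::::Z:
:ZZ:ZZ
gen 7: Z:ZZZ:
ZZ:::Z
::::ZZ
ZZZ:Z:
ZZZ:ZZ
gen 8: ::::::
:ZZ:::
::ZZZ:
::Z:::
::::::
gen 9: ::::::
:ZZ:::
::::::
::Z:::
::::::
gen 10: ::::::
::::::
:ZZ:::
::::::
::::::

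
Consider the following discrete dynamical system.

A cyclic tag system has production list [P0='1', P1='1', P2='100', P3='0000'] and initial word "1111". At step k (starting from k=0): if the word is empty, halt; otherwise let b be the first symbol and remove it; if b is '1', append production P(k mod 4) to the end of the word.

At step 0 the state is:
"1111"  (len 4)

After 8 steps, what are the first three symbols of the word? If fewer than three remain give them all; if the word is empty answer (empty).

000

step 0: "1111"  (len 4)
step 1: "1111"  (len 4)
step 2: "1111"  (len 4)
step 3: "111100"  (len 6)
step 4: "111000000"  (len 9)
step 5: "110000001"  (len 9)
step 6: "100000011"  (len 9)
step 7: "00000011100"  (len 11)
step 8: "0000011100"  (len 10)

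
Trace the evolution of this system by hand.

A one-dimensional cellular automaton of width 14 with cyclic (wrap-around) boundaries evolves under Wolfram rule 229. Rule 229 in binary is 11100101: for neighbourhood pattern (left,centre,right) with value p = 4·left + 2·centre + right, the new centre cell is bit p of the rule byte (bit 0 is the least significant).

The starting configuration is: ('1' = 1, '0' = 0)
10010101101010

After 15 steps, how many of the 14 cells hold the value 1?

gen 0: 10010101101010
gen 1: 10011110111111
gen 2: 10001111011111
gen 3: 10100111101111
gen 4: 11100011110111
gen 5: 11101001111011
gen 6: 11111000111101
gen 7: 11111010011110
gen 8: 01111110001111
gen 9: 10111110100111
gen 10: 11011111100011
gen 11: 11101111101001
gen 12: 11110111111000
gen 13: 01111011111010
gen 14: 00111101111110
gen 15: 10011110111110

10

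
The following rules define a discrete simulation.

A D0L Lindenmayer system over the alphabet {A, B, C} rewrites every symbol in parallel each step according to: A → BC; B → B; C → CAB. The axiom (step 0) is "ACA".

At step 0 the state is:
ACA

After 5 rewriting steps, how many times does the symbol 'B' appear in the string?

gen 0: ACA
gen 1: BCCABBC
gen 2: BCABCABBCBBCAB
gen 3: BCABBCBCABBCBBCABBBCABBCB
gen 4: BCABBCBBCABBCABBCBBCABBBCABBCBBBCABBCBBCABB
gen 5: BCABBCBBCABBBCABBCBBCABBCBBCABBBCABBCBBBCABBCBBCABBBBCABBCBBCABBBCABBCBB

43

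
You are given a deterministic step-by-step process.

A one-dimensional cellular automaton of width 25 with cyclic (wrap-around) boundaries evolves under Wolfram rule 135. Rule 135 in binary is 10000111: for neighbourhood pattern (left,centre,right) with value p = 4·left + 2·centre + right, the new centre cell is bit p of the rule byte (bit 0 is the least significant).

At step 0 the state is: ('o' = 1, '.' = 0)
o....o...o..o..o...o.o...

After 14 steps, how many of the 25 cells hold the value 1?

step 0: o....o...o..o..o...o.o...
step 1: o.oooo.ooo.oo.oo.ooo.o.oo
step 2: ...oo...o.........o..o..o
step 3: .oo...ooo.ooooooooo.oo.oo
step 4: ....oo.o...ooooooo.......
step 5: oooo...o.oo.ooooo..oooooo
step 6: ooo..ooo.....ooo..o.ooooo
step 7: oo..o.o..oooo.o..oo..oooo
step 8: o..oo.o.o.oo..o.o...o.ooo
step 9: ..o...o.o....oo.o.ooo..oo
step 10: .oo.ooo.o.ooo...o..o..o..
step 11: o....o..o..o..ooo.oo.oo.o
step 12: ..oooo.oo.oo.o.o.........
step 13: oo.oo........o.o.oooooooo
step 14: o.....oooooooo.o..ooooooo

17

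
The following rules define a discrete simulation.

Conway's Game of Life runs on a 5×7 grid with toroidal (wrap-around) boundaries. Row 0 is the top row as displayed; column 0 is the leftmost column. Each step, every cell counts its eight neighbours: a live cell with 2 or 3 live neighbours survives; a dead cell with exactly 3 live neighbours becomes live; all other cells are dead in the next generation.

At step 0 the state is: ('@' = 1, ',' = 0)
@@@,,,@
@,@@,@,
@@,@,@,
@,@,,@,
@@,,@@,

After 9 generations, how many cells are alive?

13

t=0: @@@,,,@
@,@@,@,
@@,@,@,
@,@,,@,
@@,,@@,
t=1: ,,,,,,,
,,,@,@,
@,,@,@,
,,@@,@,
,,,@@@,
t=2: ,,,@,@,
,,,,,,@
,,,@,@,
,,@,,@,
,,@@,@,
t=3: ,,@@,@@
,,,,,@@
,,,,@@@
,,@,,@@
,,@@,@@
t=4: @,@@,,,
@,,@,,,
@,,,@,,
@,@,,,,
@@,,,,,
t=5: @,@@,,@
@,@@@,@
@,,@,,@
@,,,,,@
@,,@,,@
t=6: ,,,,,,,
,,,,@,,
,,@@@,,
,@,,,@,
,,@@,@,
t=7: ,,,@@,,
,,,,@,,
,,@@@@,
,@,,,@,
,,@,@,,
t=8: ,,,,@@,
,,@,,,,
,,@@,@,
,@,,,@,
,,@,@@,
t=9: ,,,,@@,
,,@,,@,
,@@@@,,
,@,,,@@
,,,@,,@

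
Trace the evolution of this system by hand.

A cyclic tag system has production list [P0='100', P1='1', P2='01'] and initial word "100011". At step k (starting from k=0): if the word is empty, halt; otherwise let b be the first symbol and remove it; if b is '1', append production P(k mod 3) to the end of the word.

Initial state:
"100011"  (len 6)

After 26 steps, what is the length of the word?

5

t=0: "100011"  (len 6)
t=1: "00011100"  (len 8)
t=2: "0011100"  (len 7)
t=3: "011100"  (len 6)
t=4: "11100"  (len 5)
t=5: "11001"  (len 5)
t=6: "100101"  (len 6)
t=7: "00101100"  (len 8)
t=8: "0101100"  (len 7)
t=9: "101100"  (len 6)
t=10: "01100100"  (len 8)
t=11: "1100100"  (len 7)
t=12: "10010001"  (len 8)
t=13: "0010001100"  (len 10)
t=14: "010001100"  (len 9)
t=15: "10001100"  (len 8)
t=16: "0001100100"  (len 10)
t=17: "001100100"  (len 9)
t=18: "01100100"  (len 8)
t=19: "1100100"  (len 7)
t=20: "1001001"  (len 7)
t=21: "00100101"  (len 8)
t=22: "0100101"  (len 7)
t=23: "100101"  (len 6)
t=24: "0010101"  (len 7)
t=25: "010101"  (len 6)
t=26: "10101"  (len 5)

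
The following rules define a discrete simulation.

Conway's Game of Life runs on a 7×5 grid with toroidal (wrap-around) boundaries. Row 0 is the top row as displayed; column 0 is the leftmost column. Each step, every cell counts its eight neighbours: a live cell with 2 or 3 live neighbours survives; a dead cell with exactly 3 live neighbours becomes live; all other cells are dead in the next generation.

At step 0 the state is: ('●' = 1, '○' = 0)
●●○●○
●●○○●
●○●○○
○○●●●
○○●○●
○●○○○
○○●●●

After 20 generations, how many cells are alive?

[0] ●●○●○
●●○○●
●○●○○
○○●●●
○○●○●
○●○○○
○○●●●
[1] ○○○○○
○○○●○
○○●○○
●○●○●
●●●○●
●●○○●
○○○●●
[2] ○○○●●
○○○○○
○●●○●
○○●○●
○○●○○
○○○○○
○○○●●
[3] ○○○●●
●○●○●
●●●○○
●○●○○
○○○●○
○○○●○
○○○●●
[4] ○○●○○
○○●○○
○○●○○
●○●●●
○○●●●
○○●●○
○○●○○
[5] ○●●●○
○●●●○
○○●○●
●○○○○
●○○○○
○●○○●
○●●○○
[6] ●○○○○
●○○○●
●○●○●
●●○○●
●●○○●
○●●○○
○○○○○
[7] ●○○○●
○○○●○
○○○○○
○○●○○
○○○●●
○●●○○
○●○○○
[8] ●○○○●
○○○○●
○○○○○
○○○●○
○●○●○
●●●●○
○●●○○
[9] ●●○●●
●○○○●
○○○○○
○○●○○
●●○●○
●○○●●
○○○○○
[10] ○●○●○
○●○●○
○○○○○
○●●○○
●●○●○
●●●●○
○●●○○
[11] ●●○●○
○○○○○
○●○○○
●●●○○
○○○●○
○○○●○
○○○○●
[12] ●○○○●
●●●○○
●●●○○
●●●○○
○●○●●
○○○●●
●○●●●
[13] ○○○○○
○○●●○
○○○●●
○○○○○
○●○○○
○●○○○
○●●○○
[14] ○●○●○
○○●●●
○○●●●
○○○○○
○○○○○
●●○○○
○●●○○
[15] ●●○○●
●●○○○
○○●○●
○○○●○
○○○○○
●●●○○
○○○○○
[16] ○●○○●
○○●●○
●●●●●
○○○●○
○●●○○
○●○○○
○○●○●
[17] ●●○○●
○○○○○
●●○○○
○○○○○
○●●○○
●●○●○
○●●●○
[18] ●●○●●
○○○○●
○○○○○
●○●○○
●●●○○
●○○●●
○○○●○
[19] ●○●●○
○○○●●
○○○○○
●○●○○
○○●○○
●○○●○
○●○○○
[20] ●●●●○
○○●●●
○○○●●
○●○○○
○○●●●
○●●○○
●●○●○

18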